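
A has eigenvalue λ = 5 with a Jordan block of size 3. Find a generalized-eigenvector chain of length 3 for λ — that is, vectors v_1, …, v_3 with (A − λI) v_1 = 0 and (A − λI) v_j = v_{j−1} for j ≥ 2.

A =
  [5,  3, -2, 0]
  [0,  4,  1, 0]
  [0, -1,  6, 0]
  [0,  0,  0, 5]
A Jordan chain for λ = 5 of length 3:
v_1 = (-1, 0, 0, 0)ᵀ
v_2 = (3, -1, -1, 0)ᵀ
v_3 = (0, 1, 0, 0)ᵀ

Let N = A − (5)·I. We want v_3 with N^3 v_3 = 0 but N^2 v_3 ≠ 0; then v_{j-1} := N · v_j for j = 3, …, 2.

Pick v_3 = (0, 1, 0, 0)ᵀ.
Then v_2 = N · v_3 = (3, -1, -1, 0)ᵀ.
Then v_1 = N · v_2 = (-1, 0, 0, 0)ᵀ.

Sanity check: (A − (5)·I) v_1 = (0, 0, 0, 0)ᵀ = 0. ✓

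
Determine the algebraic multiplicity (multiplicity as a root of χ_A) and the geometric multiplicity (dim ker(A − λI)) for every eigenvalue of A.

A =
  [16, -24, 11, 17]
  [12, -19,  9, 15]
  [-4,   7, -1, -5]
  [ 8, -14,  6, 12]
λ = 2: alg = 4, geom = 2

Step 1 — factor the characteristic polynomial to read off the algebraic multiplicities:
  χ_A(x) = (x - 2)^4

Step 2 — compute geometric multiplicities via the rank-nullity identity g(λ) = n − rank(A − λI):
  rank(A − (2)·I) = 2, so dim ker(A − (2)·I) = n − 2 = 2

Summary:
  λ = 2: algebraic multiplicity = 4, geometric multiplicity = 2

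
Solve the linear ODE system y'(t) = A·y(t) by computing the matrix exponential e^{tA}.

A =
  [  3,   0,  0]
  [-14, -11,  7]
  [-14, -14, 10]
e^{tA} =
  [exp(3*t), 0, 0]
  [-2*exp(3*t) + 2*exp(-4*t), -exp(3*t) + 2*exp(-4*t), exp(3*t) - exp(-4*t)]
  [-2*exp(3*t) + 2*exp(-4*t), -2*exp(3*t) + 2*exp(-4*t), 2*exp(3*t) - exp(-4*t)]

Strategy: write A = P · J · P⁻¹ where J is a Jordan canonical form, so e^{tA} = P · e^{tJ} · P⁻¹, and e^{tJ} can be computed block-by-block.

A has Jordan form
J =
  [-4, 0, 0]
  [ 0, 3, 0]
  [ 0, 0, 3]
(up to reordering of blocks).

Per-block formulas:
  For a 1×1 block at λ = -4: exp(t · [-4]) = [e^(-4t)].
  For a 1×1 block at λ = 3: exp(t · [3]) = [e^(3t)].

After assembling e^{tJ} and conjugating by P, we get:

e^{tA} =
  [exp(3*t), 0, 0]
  [-2*exp(3*t) + 2*exp(-4*t), -exp(3*t) + 2*exp(-4*t), exp(3*t) - exp(-4*t)]
  [-2*exp(3*t) + 2*exp(-4*t), -2*exp(3*t) + 2*exp(-4*t), 2*exp(3*t) - exp(-4*t)]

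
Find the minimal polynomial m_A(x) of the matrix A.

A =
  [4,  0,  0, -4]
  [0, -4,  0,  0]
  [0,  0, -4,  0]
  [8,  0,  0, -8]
x^2 + 4*x

The characteristic polynomial is χ_A(x) = x*(x + 4)^3, so the eigenvalues are known. The minimal polynomial is
  m_A(x) = Π_λ (x − λ)^{k_λ}
where k_λ is the size of the *largest* Jordan block for λ (equivalently, the smallest k with (A − λI)^k v = 0 for every generalised eigenvector v of λ).

  λ = -4: largest Jordan block has size 1, contributing (x + 4)
  λ = 0: largest Jordan block has size 1, contributing (x − 0)

So m_A(x) = x*(x + 4) = x^2 + 4*x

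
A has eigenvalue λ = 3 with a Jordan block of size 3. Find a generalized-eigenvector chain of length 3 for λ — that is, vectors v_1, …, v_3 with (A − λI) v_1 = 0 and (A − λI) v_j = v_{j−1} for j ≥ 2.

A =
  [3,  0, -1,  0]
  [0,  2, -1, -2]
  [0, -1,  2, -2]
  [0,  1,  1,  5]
A Jordan chain for λ = 3 of length 3:
v_1 = (1, 0, 0, 0)ᵀ
v_2 = (0, -1, -1, 1)ᵀ
v_3 = (0, 1, 0, 0)ᵀ

Let N = A − (3)·I. We want v_3 with N^3 v_3 = 0 but N^2 v_3 ≠ 0; then v_{j-1} := N · v_j for j = 3, …, 2.

Pick v_3 = (0, 1, 0, 0)ᵀ.
Then v_2 = N · v_3 = (0, -1, -1, 1)ᵀ.
Then v_1 = N · v_2 = (1, 0, 0, 0)ᵀ.

Sanity check: (A − (3)·I) v_1 = (0, 0, 0, 0)ᵀ = 0. ✓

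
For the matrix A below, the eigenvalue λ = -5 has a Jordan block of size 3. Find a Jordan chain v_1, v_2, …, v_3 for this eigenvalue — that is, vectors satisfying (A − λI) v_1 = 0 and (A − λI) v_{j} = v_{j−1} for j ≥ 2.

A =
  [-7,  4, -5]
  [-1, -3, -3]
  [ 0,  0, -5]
A Jordan chain for λ = -5 of length 3:
v_1 = (-2, -1, 0)ᵀ
v_2 = (-5, -3, 0)ᵀ
v_3 = (0, 0, 1)ᵀ

Let N = A − (-5)·I. We want v_3 with N^3 v_3 = 0 but N^2 v_3 ≠ 0; then v_{j-1} := N · v_j for j = 3, …, 2.

Pick v_3 = (0, 0, 1)ᵀ.
Then v_2 = N · v_3 = (-5, -3, 0)ᵀ.
Then v_1 = N · v_2 = (-2, -1, 0)ᵀ.

Sanity check: (A − (-5)·I) v_1 = (0, 0, 0)ᵀ = 0. ✓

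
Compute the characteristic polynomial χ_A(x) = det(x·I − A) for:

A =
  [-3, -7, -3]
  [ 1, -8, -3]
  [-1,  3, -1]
x^3 + 12*x^2 + 48*x + 64

Expanding det(x·I − A) (e.g. by cofactor expansion or by noting that A is similar to its Jordan form J, which has the same characteristic polynomial as A) gives
  χ_A(x) = x^3 + 12*x^2 + 48*x + 64
which factors as (x + 4)^3. The eigenvalues (with algebraic multiplicities) are λ = -4 with multiplicity 3.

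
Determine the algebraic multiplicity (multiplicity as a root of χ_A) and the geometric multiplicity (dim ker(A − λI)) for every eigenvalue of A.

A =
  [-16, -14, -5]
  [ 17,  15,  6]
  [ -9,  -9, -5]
λ = -2: alg = 3, geom = 1

Step 1 — factor the characteristic polynomial to read off the algebraic multiplicities:
  χ_A(x) = (x + 2)^3

Step 2 — compute geometric multiplicities via the rank-nullity identity g(λ) = n − rank(A − λI):
  rank(A − (-2)·I) = 2, so dim ker(A − (-2)·I) = n − 2 = 1

Summary:
  λ = -2: algebraic multiplicity = 3, geometric multiplicity = 1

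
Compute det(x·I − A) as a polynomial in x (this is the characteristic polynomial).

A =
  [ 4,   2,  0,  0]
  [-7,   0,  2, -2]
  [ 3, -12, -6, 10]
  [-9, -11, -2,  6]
x^4 - 4*x^3

Expanding det(x·I − A) (e.g. by cofactor expansion or by noting that A is similar to its Jordan form J, which has the same characteristic polynomial as A) gives
  χ_A(x) = x^4 - 4*x^3
which factors as x^3*(x - 4). The eigenvalues (with algebraic multiplicities) are λ = 0 with multiplicity 3, λ = 4 with multiplicity 1.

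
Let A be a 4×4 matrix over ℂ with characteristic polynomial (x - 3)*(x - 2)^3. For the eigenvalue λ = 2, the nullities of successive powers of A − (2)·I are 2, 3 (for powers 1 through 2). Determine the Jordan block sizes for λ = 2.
Block sizes for λ = 2: [2, 1]

From the dimensions of kernels of powers, the number of Jordan blocks of size at least j is d_j − d_{j−1} where d_j = dim ker(N^j) (with d_0 = 0). Computing the differences gives [2, 1].
The number of blocks of size exactly k is (#blocks of size ≥ k) − (#blocks of size ≥ k + 1), so the partition is: 1 block(s) of size 1, 1 block(s) of size 2.
In nonincreasing order the block sizes are [2, 1].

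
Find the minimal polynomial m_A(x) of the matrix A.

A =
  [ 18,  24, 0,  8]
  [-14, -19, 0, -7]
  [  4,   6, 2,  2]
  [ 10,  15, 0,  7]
x^2 - 4*x + 4

The characteristic polynomial is χ_A(x) = (x - 2)^4, so the eigenvalues are known. The minimal polynomial is
  m_A(x) = Π_λ (x − λ)^{k_λ}
where k_λ is the size of the *largest* Jordan block for λ (equivalently, the smallest k with (A − λI)^k v = 0 for every generalised eigenvector v of λ).

  λ = 2: largest Jordan block has size 2, contributing (x − 2)^2

So m_A(x) = (x - 2)^2 = x^2 - 4*x + 4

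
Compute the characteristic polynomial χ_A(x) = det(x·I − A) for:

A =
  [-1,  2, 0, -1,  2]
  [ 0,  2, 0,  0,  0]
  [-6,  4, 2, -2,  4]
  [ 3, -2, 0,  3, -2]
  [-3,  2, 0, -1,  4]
x^5 - 10*x^4 + 40*x^3 - 80*x^2 + 80*x - 32

Expanding det(x·I − A) (e.g. by cofactor expansion or by noting that A is similar to its Jordan form J, which has the same characteristic polynomial as A) gives
  χ_A(x) = x^5 - 10*x^4 + 40*x^3 - 80*x^2 + 80*x - 32
which factors as (x - 2)^5. The eigenvalues (with algebraic multiplicities) are λ = 2 with multiplicity 5.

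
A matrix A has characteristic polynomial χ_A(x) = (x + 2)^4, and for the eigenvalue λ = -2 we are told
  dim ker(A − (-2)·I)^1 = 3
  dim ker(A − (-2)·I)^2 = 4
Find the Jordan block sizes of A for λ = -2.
Block sizes for λ = -2: [2, 1, 1]

From the dimensions of kernels of powers, the number of Jordan blocks of size at least j is d_j − d_{j−1} where d_j = dim ker(N^j) (with d_0 = 0). Computing the differences gives [3, 1].
The number of blocks of size exactly k is (#blocks of size ≥ k) − (#blocks of size ≥ k + 1), so the partition is: 2 block(s) of size 1, 1 block(s) of size 2.
In nonincreasing order the block sizes are [2, 1, 1].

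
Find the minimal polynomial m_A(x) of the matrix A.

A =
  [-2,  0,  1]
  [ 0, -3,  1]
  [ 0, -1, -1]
x^3 + 6*x^2 + 12*x + 8

The characteristic polynomial is χ_A(x) = (x + 2)^3, so the eigenvalues are known. The minimal polynomial is
  m_A(x) = Π_λ (x − λ)^{k_λ}
where k_λ is the size of the *largest* Jordan block for λ (equivalently, the smallest k with (A − λI)^k v = 0 for every generalised eigenvector v of λ).

  λ = -2: largest Jordan block has size 3, contributing (x + 2)^3

So m_A(x) = (x + 2)^3 = x^3 + 6*x^2 + 12*x + 8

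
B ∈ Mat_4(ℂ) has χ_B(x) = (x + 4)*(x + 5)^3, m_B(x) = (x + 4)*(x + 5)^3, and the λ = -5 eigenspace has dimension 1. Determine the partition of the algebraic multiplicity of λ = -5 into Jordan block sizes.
Block sizes for λ = -5: [3]

Step 1 — from the characteristic polynomial, algebraic multiplicity of λ = -5 is 3. From dim ker(B − (-5)·I) = 1, there are exactly 1 Jordan blocks for λ = -5.
Step 2 — from the minimal polynomial, the factor (x + 5)^3 tells us the largest block for λ = -5 has size 3.
Step 3 — with total size 3, 1 blocks, and largest block 3, the block sizes (in nonincreasing order) are [3].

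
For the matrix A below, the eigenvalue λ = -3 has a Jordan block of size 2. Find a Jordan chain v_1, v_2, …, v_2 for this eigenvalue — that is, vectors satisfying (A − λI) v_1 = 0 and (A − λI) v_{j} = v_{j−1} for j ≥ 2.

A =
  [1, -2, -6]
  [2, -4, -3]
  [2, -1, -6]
A Jordan chain for λ = -3 of length 2:
v_1 = (4, 2, 2)ᵀ
v_2 = (1, 0, 0)ᵀ

Let N = A − (-3)·I. We want v_2 with N^2 v_2 = 0 but N^1 v_2 ≠ 0; then v_{j-1} := N · v_j for j = 2, …, 2.

Pick v_2 = (1, 0, 0)ᵀ.
Then v_1 = N · v_2 = (4, 2, 2)ᵀ.

Sanity check: (A − (-3)·I) v_1 = (0, 0, 0)ᵀ = 0. ✓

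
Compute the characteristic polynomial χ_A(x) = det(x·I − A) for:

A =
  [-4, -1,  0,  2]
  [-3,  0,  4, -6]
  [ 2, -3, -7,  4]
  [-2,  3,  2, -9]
x^4 + 20*x^3 + 150*x^2 + 500*x + 625

Expanding det(x·I − A) (e.g. by cofactor expansion or by noting that A is similar to its Jordan form J, which has the same characteristic polynomial as A) gives
  χ_A(x) = x^4 + 20*x^3 + 150*x^2 + 500*x + 625
which factors as (x + 5)^4. The eigenvalues (with algebraic multiplicities) are λ = -5 with multiplicity 4.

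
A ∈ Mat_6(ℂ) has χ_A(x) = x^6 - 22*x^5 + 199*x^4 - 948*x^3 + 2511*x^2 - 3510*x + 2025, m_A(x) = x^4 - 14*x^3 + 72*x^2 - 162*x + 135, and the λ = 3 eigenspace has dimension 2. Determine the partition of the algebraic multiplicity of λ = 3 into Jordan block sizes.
Block sizes for λ = 3: [3, 1]

Step 1 — from the characteristic polynomial, algebraic multiplicity of λ = 3 is 4. From dim ker(A − (3)·I) = 2, there are exactly 2 Jordan blocks for λ = 3.
Step 2 — from the minimal polynomial, the factor (x − 3)^3 tells us the largest block for λ = 3 has size 3.
Step 3 — with total size 4, 2 blocks, and largest block 3, the block sizes (in nonincreasing order) are [3, 1].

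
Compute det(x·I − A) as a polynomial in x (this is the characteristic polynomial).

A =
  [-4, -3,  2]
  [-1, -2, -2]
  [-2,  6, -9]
x^3 + 15*x^2 + 75*x + 125

Expanding det(x·I − A) (e.g. by cofactor expansion or by noting that A is similar to its Jordan form J, which has the same characteristic polynomial as A) gives
  χ_A(x) = x^3 + 15*x^2 + 75*x + 125
which factors as (x + 5)^3. The eigenvalues (with algebraic multiplicities) are λ = -5 with multiplicity 3.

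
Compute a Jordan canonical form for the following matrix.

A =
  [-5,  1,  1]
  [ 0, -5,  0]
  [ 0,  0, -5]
J_2(-5) ⊕ J_1(-5)

The characteristic polynomial is
  det(x·I − A) = x^3 + 15*x^2 + 75*x + 125 = (x + 5)^3

Eigenvalues and multiplicities (the geometric multiplicity of λ is n − rank(A − λI), which equals the number of Jordan blocks for λ):
  λ = -5: algebraic multiplicity = 3, geometric multiplicity = 2

Determining the block sizes for each eigenvalue:
  λ = -5: 2 blocks summing to 3 forces exactly one block of size 2 and the rest size 1 → block sizes [2, 1]

Assembling the blocks gives a Jordan form
J =
  [-5,  1,  0]
  [ 0, -5,  0]
  [ 0,  0, -5]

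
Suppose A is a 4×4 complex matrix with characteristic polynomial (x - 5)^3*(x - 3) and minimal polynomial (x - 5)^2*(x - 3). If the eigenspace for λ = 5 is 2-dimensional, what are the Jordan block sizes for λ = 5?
Block sizes for λ = 5: [2, 1]

Step 1 — from the characteristic polynomial, algebraic multiplicity of λ = 5 is 3. From dim ker(A − (5)·I) = 2, there are exactly 2 Jordan blocks for λ = 5.
Step 2 — from the minimal polynomial, the factor (x − 5)^2 tells us the largest block for λ = 5 has size 2.
Step 3 — with total size 3, 2 blocks, and largest block 2, the block sizes (in nonincreasing order) are [2, 1].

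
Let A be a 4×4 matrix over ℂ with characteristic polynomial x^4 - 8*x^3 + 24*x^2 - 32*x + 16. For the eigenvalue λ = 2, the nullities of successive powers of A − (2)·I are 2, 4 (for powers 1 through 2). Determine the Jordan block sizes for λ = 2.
Block sizes for λ = 2: [2, 2]

From the dimensions of kernels of powers, the number of Jordan blocks of size at least j is d_j − d_{j−1} where d_j = dim ker(N^j) (with d_0 = 0). Computing the differences gives [2, 2].
The number of blocks of size exactly k is (#blocks of size ≥ k) − (#blocks of size ≥ k + 1), so the partition is: 2 block(s) of size 2.
In nonincreasing order the block sizes are [2, 2].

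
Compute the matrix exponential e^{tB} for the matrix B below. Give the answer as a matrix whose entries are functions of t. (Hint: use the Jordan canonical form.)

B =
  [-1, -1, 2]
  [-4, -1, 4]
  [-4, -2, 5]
e^{tB} =
  [-2*t*exp(t) + exp(t), -t*exp(t), 2*t*exp(t)]
  [-4*t*exp(t), -2*t*exp(t) + exp(t), 4*t*exp(t)]
  [-4*t*exp(t), -2*t*exp(t), 4*t*exp(t) + exp(t)]

Strategy: write B = P · J · P⁻¹ where J is a Jordan canonical form, so e^{tB} = P · e^{tJ} · P⁻¹, and e^{tJ} can be computed block-by-block.

B has Jordan form
J =
  [1, 1, 0]
  [0, 1, 0]
  [0, 0, 1]
(up to reordering of blocks).

Per-block formulas:
  For a 2×2 Jordan block J_2(1): exp(t · J_2(1)) = e^(1t)·(I + t·N), where N is the 2×2 nilpotent shift.
  For a 1×1 block at λ = 1: exp(t · [1]) = [e^(1t)].

After assembling e^{tJ} and conjugating by P, we get:

e^{tB} =
  [-2*t*exp(t) + exp(t), -t*exp(t), 2*t*exp(t)]
  [-4*t*exp(t), -2*t*exp(t) + exp(t), 4*t*exp(t)]
  [-4*t*exp(t), -2*t*exp(t), 4*t*exp(t) + exp(t)]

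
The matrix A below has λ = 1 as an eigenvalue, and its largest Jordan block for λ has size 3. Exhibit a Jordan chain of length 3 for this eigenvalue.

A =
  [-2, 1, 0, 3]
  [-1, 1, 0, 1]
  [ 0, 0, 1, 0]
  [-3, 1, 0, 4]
A Jordan chain for λ = 1 of length 3:
v_1 = (-1, 0, 0, -1)ᵀ
v_2 = (-3, -1, 0, -3)ᵀ
v_3 = (1, 0, 0, 0)ᵀ

Let N = A − (1)·I. We want v_3 with N^3 v_3 = 0 but N^2 v_3 ≠ 0; then v_{j-1} := N · v_j for j = 3, …, 2.

Pick v_3 = (1, 0, 0, 0)ᵀ.
Then v_2 = N · v_3 = (-3, -1, 0, -3)ᵀ.
Then v_1 = N · v_2 = (-1, 0, 0, -1)ᵀ.

Sanity check: (A − (1)·I) v_1 = (0, 0, 0, 0)ᵀ = 0. ✓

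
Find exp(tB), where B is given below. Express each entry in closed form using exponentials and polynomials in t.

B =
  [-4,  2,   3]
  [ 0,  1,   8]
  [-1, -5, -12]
e^{tB} =
  [-t^2*exp(-5*t) + t*exp(-5*t) + exp(-5*t), -t^2*exp(-5*t)/2 + 2*t*exp(-5*t), -t^2*exp(-5*t) + 3*t*exp(-5*t)]
  [-4*t^2*exp(-5*t), -2*t^2*exp(-5*t) + 6*t*exp(-5*t) + exp(-5*t), -4*t^2*exp(-5*t) + 8*t*exp(-5*t)]
  [3*t^2*exp(-5*t) - t*exp(-5*t), 3*t^2*exp(-5*t)/2 - 5*t*exp(-5*t), 3*t^2*exp(-5*t) - 7*t*exp(-5*t) + exp(-5*t)]

Strategy: write B = P · J · P⁻¹ where J is a Jordan canonical form, so e^{tB} = P · e^{tJ} · P⁻¹, and e^{tJ} can be computed block-by-block.

B has Jordan form
J =
  [-5,  1,  0]
  [ 0, -5,  1]
  [ 0,  0, -5]
(up to reordering of blocks).

Per-block formulas:
  For a 3×3 Jordan block J_3(-5): exp(t · J_3(-5)) = e^(-5t)·(I + t·N + (t^2/2)·N^2), where N is the 3×3 nilpotent shift.

After assembling e^{tJ} and conjugating by P, we get:

e^{tB} =
  [-t^2*exp(-5*t) + t*exp(-5*t) + exp(-5*t), -t^2*exp(-5*t)/2 + 2*t*exp(-5*t), -t^2*exp(-5*t) + 3*t*exp(-5*t)]
  [-4*t^2*exp(-5*t), -2*t^2*exp(-5*t) + 6*t*exp(-5*t) + exp(-5*t), -4*t^2*exp(-5*t) + 8*t*exp(-5*t)]
  [3*t^2*exp(-5*t) - t*exp(-5*t), 3*t^2*exp(-5*t)/2 - 5*t*exp(-5*t), 3*t^2*exp(-5*t) - 7*t*exp(-5*t) + exp(-5*t)]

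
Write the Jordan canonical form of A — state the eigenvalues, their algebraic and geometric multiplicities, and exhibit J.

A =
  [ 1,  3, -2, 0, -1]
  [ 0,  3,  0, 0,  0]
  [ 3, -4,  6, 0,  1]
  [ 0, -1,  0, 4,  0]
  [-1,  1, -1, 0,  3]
J_2(3) ⊕ J_1(3) ⊕ J_1(4) ⊕ J_1(4)

The characteristic polynomial is
  det(x·I − A) = x^5 - 17*x^4 + 115*x^3 - 387*x^2 + 648*x - 432 = (x - 4)^2*(x - 3)^3

Eigenvalues and multiplicities (the geometric multiplicity of λ is n − rank(A − λI), which equals the number of Jordan blocks for λ):
  λ = 3: algebraic multiplicity = 3, geometric multiplicity = 2
  λ = 4: algebraic multiplicity = 2, geometric multiplicity = 2

Determining the block sizes for each eigenvalue:
  λ = 3: 2 blocks summing to 3 forces exactly one block of size 2 and the rest size 1 → block sizes [2, 1]
  λ = 4: gm = am = 2, so every block has size 1 → block sizes [1, 1]

Assembling the blocks gives a Jordan form
J =
  [3, 1, 0, 0, 0]
  [0, 3, 0, 0, 0]
  [0, 0, 3, 0, 0]
  [0, 0, 0, 4, 0]
  [0, 0, 0, 0, 4]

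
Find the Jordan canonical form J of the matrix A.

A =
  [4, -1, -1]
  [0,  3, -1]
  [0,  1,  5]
J_2(4) ⊕ J_1(4)

The characteristic polynomial is
  det(x·I − A) = x^3 - 12*x^2 + 48*x - 64 = (x - 4)^3

Eigenvalues and multiplicities (the geometric multiplicity of λ is n − rank(A − λI), which equals the number of Jordan blocks for λ):
  λ = 4: algebraic multiplicity = 3, geometric multiplicity = 2

Determining the block sizes for each eigenvalue:
  λ = 4: 2 blocks summing to 3 forces exactly one block of size 2 and the rest size 1 → block sizes [2, 1]

Assembling the blocks gives a Jordan form
J =
  [4, 1, 0]
  [0, 4, 0]
  [0, 0, 4]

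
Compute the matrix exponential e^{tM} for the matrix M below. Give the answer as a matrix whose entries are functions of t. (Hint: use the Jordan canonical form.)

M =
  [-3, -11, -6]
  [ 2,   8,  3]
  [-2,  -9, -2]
e^{tM} =
  [3*t^2*exp(t) - 4*t*exp(t) + exp(t), 21*t^2*exp(t)/2 - 11*t*exp(t), 9*t^2*exp(t)/2 - 6*t*exp(t)]
  [2*t*exp(t), 7*t*exp(t) + exp(t), 3*t*exp(t)]
  [-2*t^2*exp(t) - 2*t*exp(t), -7*t^2*exp(t) - 9*t*exp(t), -3*t^2*exp(t) - 3*t*exp(t) + exp(t)]

Strategy: write M = P · J · P⁻¹ where J is a Jordan canonical form, so e^{tM} = P · e^{tJ} · P⁻¹, and e^{tJ} can be computed block-by-block.

M has Jordan form
J =
  [1, 1, 0]
  [0, 1, 1]
  [0, 0, 1]
(up to reordering of blocks).

Per-block formulas:
  For a 3×3 Jordan block J_3(1): exp(t · J_3(1)) = e^(1t)·(I + t·N + (t^2/2)·N^2), where N is the 3×3 nilpotent shift.

After assembling e^{tJ} and conjugating by P, we get:

e^{tM} =
  [3*t^2*exp(t) - 4*t*exp(t) + exp(t), 21*t^2*exp(t)/2 - 11*t*exp(t), 9*t^2*exp(t)/2 - 6*t*exp(t)]
  [2*t*exp(t), 7*t*exp(t) + exp(t), 3*t*exp(t)]
  [-2*t^2*exp(t) - 2*t*exp(t), -7*t^2*exp(t) - 9*t*exp(t), -3*t^2*exp(t) - 3*t*exp(t) + exp(t)]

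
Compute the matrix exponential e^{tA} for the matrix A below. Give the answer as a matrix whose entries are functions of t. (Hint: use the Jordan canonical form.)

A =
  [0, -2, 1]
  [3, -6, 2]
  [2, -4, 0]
e^{tA} =
  [2*t*exp(-2*t) + exp(-2*t), -2*t*exp(-2*t), t*exp(-2*t)]
  [-t^2*exp(-2*t) + 3*t*exp(-2*t), t^2*exp(-2*t) - 4*t*exp(-2*t) + exp(-2*t), -t^2*exp(-2*t)/2 + 2*t*exp(-2*t)]
  [-2*t^2*exp(-2*t) + 2*t*exp(-2*t), 2*t^2*exp(-2*t) - 4*t*exp(-2*t), -t^2*exp(-2*t) + 2*t*exp(-2*t) + exp(-2*t)]

Strategy: write A = P · J · P⁻¹ where J is a Jordan canonical form, so e^{tA} = P · e^{tJ} · P⁻¹, and e^{tJ} can be computed block-by-block.

A has Jordan form
J =
  [-2,  1,  0]
  [ 0, -2,  1]
  [ 0,  0, -2]
(up to reordering of blocks).

Per-block formulas:
  For a 3×3 Jordan block J_3(-2): exp(t · J_3(-2)) = e^(-2t)·(I + t·N + (t^2/2)·N^2), where N is the 3×3 nilpotent shift.

After assembling e^{tJ} and conjugating by P, we get:

e^{tA} =
  [2*t*exp(-2*t) + exp(-2*t), -2*t*exp(-2*t), t*exp(-2*t)]
  [-t^2*exp(-2*t) + 3*t*exp(-2*t), t^2*exp(-2*t) - 4*t*exp(-2*t) + exp(-2*t), -t^2*exp(-2*t)/2 + 2*t*exp(-2*t)]
  [-2*t^2*exp(-2*t) + 2*t*exp(-2*t), 2*t^2*exp(-2*t) - 4*t*exp(-2*t), -t^2*exp(-2*t) + 2*t*exp(-2*t) + exp(-2*t)]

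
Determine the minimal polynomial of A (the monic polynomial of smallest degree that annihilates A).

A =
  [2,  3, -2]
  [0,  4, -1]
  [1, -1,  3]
x^3 - 9*x^2 + 27*x - 27

The characteristic polynomial is χ_A(x) = (x - 3)^3, so the eigenvalues are known. The minimal polynomial is
  m_A(x) = Π_λ (x − λ)^{k_λ}
where k_λ is the size of the *largest* Jordan block for λ (equivalently, the smallest k with (A − λI)^k v = 0 for every generalised eigenvector v of λ).

  λ = 3: largest Jordan block has size 3, contributing (x − 3)^3

So m_A(x) = (x - 3)^3 = x^3 - 9*x^2 + 27*x - 27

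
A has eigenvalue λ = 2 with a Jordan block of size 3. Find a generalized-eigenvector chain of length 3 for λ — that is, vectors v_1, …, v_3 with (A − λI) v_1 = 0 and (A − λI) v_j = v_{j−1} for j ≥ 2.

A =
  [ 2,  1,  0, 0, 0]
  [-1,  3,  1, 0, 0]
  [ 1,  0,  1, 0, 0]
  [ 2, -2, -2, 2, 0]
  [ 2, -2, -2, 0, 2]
A Jordan chain for λ = 2 of length 3:
v_1 = (-1, 0, -1, 0, 0)ᵀ
v_2 = (0, -1, 1, 2, 2)ᵀ
v_3 = (1, 0, 0, 0, 0)ᵀ

Let N = A − (2)·I. We want v_3 with N^3 v_3 = 0 but N^2 v_3 ≠ 0; then v_{j-1} := N · v_j for j = 3, …, 2.

Pick v_3 = (1, 0, 0, 0, 0)ᵀ.
Then v_2 = N · v_3 = (0, -1, 1, 2, 2)ᵀ.
Then v_1 = N · v_2 = (-1, 0, -1, 0, 0)ᵀ.

Sanity check: (A − (2)·I) v_1 = (0, 0, 0, 0, 0)ᵀ = 0. ✓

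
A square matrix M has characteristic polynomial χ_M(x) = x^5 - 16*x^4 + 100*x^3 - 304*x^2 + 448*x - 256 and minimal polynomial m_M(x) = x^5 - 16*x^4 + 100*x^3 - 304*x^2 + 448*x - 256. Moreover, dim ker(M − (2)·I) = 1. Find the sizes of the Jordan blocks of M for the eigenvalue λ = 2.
Block sizes for λ = 2: [2]

Step 1 — from the characteristic polynomial, algebraic multiplicity of λ = 2 is 2. From dim ker(M − (2)·I) = 1, there are exactly 1 Jordan blocks for λ = 2.
Step 2 — from the minimal polynomial, the factor (x − 2)^2 tells us the largest block for λ = 2 has size 2.
Step 3 — with total size 2, 1 blocks, and largest block 2, the block sizes (in nonincreasing order) are [2].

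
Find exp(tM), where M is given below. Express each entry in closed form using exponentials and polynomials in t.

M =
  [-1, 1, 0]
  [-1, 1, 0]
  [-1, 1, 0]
e^{tM} =
  [1 - t, t, 0]
  [-t, t + 1, 0]
  [-t, t, 1]

Strategy: write M = P · J · P⁻¹ where J is a Jordan canonical form, so e^{tM} = P · e^{tJ} · P⁻¹, and e^{tJ} can be computed block-by-block.

M has Jordan form
J =
  [0, 1, 0]
  [0, 0, 0]
  [0, 0, 0]
(up to reordering of blocks).

Per-block formulas:
  For a 2×2 Jordan block J_2(0): exp(t · J_2(0)) = e^(0t)·(I + t·N), where N is the 2×2 nilpotent shift.
  For a 1×1 block at λ = 0: exp(t · [0]) = [e^(0t)].

After assembling e^{tJ} and conjugating by P, we get:

e^{tM} =
  [1 - t, t, 0]
  [-t, t + 1, 0]
  [-t, t, 1]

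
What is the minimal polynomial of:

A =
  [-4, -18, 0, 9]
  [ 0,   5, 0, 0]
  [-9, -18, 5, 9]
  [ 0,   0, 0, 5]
x^2 - x - 20

The characteristic polynomial is χ_A(x) = (x - 5)^3*(x + 4), so the eigenvalues are known. The minimal polynomial is
  m_A(x) = Π_λ (x − λ)^{k_λ}
where k_λ is the size of the *largest* Jordan block for λ (equivalently, the smallest k with (A − λI)^k v = 0 for every generalised eigenvector v of λ).

  λ = -4: largest Jordan block has size 1, contributing (x + 4)
  λ = 5: largest Jordan block has size 1, contributing (x − 5)

So m_A(x) = (x - 5)*(x + 4) = x^2 - x - 20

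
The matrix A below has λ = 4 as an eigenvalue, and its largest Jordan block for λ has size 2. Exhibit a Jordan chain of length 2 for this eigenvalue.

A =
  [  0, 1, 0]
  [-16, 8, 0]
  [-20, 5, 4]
A Jordan chain for λ = 4 of length 2:
v_1 = (-4, -16, -20)ᵀ
v_2 = (1, 0, 0)ᵀ

Let N = A − (4)·I. We want v_2 with N^2 v_2 = 0 but N^1 v_2 ≠ 0; then v_{j-1} := N · v_j for j = 2, …, 2.

Pick v_2 = (1, 0, 0)ᵀ.
Then v_1 = N · v_2 = (-4, -16, -20)ᵀ.

Sanity check: (A − (4)·I) v_1 = (0, 0, 0)ᵀ = 0. ✓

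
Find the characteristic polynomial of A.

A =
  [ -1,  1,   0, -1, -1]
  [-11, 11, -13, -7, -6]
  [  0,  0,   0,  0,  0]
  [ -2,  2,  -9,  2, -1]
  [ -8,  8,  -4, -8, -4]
x^5 - 8*x^4 + 16*x^3

Expanding det(x·I − A) (e.g. by cofactor expansion or by noting that A is similar to its Jordan form J, which has the same characteristic polynomial as A) gives
  χ_A(x) = x^5 - 8*x^4 + 16*x^3
which factors as x^3*(x - 4)^2. The eigenvalues (with algebraic multiplicities) are λ = 0 with multiplicity 3, λ = 4 with multiplicity 2.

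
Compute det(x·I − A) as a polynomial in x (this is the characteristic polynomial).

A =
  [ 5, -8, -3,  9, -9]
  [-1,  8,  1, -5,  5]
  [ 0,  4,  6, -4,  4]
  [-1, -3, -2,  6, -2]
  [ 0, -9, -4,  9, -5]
x^5 - 20*x^4 + 160*x^3 - 640*x^2 + 1280*x - 1024

Expanding det(x·I − A) (e.g. by cofactor expansion or by noting that A is similar to its Jordan form J, which has the same characteristic polynomial as A) gives
  χ_A(x) = x^5 - 20*x^4 + 160*x^3 - 640*x^2 + 1280*x - 1024
which factors as (x - 4)^5. The eigenvalues (with algebraic multiplicities) are λ = 4 with multiplicity 5.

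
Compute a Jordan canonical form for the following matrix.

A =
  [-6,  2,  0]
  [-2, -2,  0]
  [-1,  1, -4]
J_2(-4) ⊕ J_1(-4)

The characteristic polynomial is
  det(x·I − A) = x^3 + 12*x^2 + 48*x + 64 = (x + 4)^3

Eigenvalues and multiplicities (the geometric multiplicity of λ is n − rank(A − λI), which equals the number of Jordan blocks for λ):
  λ = -4: algebraic multiplicity = 3, geometric multiplicity = 2

Determining the block sizes for each eigenvalue:
  λ = -4: 2 blocks summing to 3 forces exactly one block of size 2 and the rest size 1 → block sizes [2, 1]

Assembling the blocks gives a Jordan form
J =
  [-4,  1,  0]
  [ 0, -4,  0]
  [ 0,  0, -4]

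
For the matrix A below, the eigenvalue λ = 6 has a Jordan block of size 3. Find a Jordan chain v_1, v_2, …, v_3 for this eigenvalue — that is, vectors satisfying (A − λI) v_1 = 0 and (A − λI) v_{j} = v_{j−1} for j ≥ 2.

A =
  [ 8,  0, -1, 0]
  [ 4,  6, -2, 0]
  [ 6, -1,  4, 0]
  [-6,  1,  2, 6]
A Jordan chain for λ = 6 of length 3:
v_1 = (-2, -4, -4, 4)ᵀ
v_2 = (2, 4, 6, -6)ᵀ
v_3 = (1, 0, 0, 0)ᵀ

Let N = A − (6)·I. We want v_3 with N^3 v_3 = 0 but N^2 v_3 ≠ 0; then v_{j-1} := N · v_j for j = 3, …, 2.

Pick v_3 = (1, 0, 0, 0)ᵀ.
Then v_2 = N · v_3 = (2, 4, 6, -6)ᵀ.
Then v_1 = N · v_2 = (-2, -4, -4, 4)ᵀ.

Sanity check: (A − (6)·I) v_1 = (0, 0, 0, 0)ᵀ = 0. ✓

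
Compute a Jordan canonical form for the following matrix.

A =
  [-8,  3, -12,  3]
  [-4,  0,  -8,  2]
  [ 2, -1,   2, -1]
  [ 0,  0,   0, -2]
J_2(-2) ⊕ J_1(-2) ⊕ J_1(-2)

The characteristic polynomial is
  det(x·I − A) = x^4 + 8*x^3 + 24*x^2 + 32*x + 16 = (x + 2)^4

Eigenvalues and multiplicities (the geometric multiplicity of λ is n − rank(A − λI), which equals the number of Jordan blocks for λ):
  λ = -2: algebraic multiplicity = 4, geometric multiplicity = 3

Determining the block sizes for each eigenvalue:
  λ = -2: 3 blocks summing to 4 forces exactly one block of size 2 and the rest size 1 → block sizes [2, 1, 1]

Assembling the blocks gives a Jordan form
J =
  [-2,  1,  0,  0]
  [ 0, -2,  0,  0]
  [ 0,  0, -2,  0]
  [ 0,  0,  0, -2]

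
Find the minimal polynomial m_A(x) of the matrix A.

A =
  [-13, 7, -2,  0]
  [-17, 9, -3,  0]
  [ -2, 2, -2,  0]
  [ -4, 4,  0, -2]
x^3 + 6*x^2 + 12*x + 8

The characteristic polynomial is χ_A(x) = (x + 2)^4, so the eigenvalues are known. The minimal polynomial is
  m_A(x) = Π_λ (x − λ)^{k_λ}
where k_λ is the size of the *largest* Jordan block for λ (equivalently, the smallest k with (A − λI)^k v = 0 for every generalised eigenvector v of λ).

  λ = -2: largest Jordan block has size 3, contributing (x + 2)^3

So m_A(x) = (x + 2)^3 = x^3 + 6*x^2 + 12*x + 8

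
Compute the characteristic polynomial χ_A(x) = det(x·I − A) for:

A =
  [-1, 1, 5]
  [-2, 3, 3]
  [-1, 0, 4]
x^3 - 6*x^2 + 12*x - 8

Expanding det(x·I − A) (e.g. by cofactor expansion or by noting that A is similar to its Jordan form J, which has the same characteristic polynomial as A) gives
  χ_A(x) = x^3 - 6*x^2 + 12*x - 8
which factors as (x - 2)^3. The eigenvalues (with algebraic multiplicities) are λ = 2 with multiplicity 3.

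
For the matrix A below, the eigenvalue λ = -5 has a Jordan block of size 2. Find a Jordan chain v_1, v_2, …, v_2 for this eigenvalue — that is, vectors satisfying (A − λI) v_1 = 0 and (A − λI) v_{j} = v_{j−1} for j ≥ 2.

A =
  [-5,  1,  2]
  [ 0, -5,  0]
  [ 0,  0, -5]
A Jordan chain for λ = -5 of length 2:
v_1 = (1, 0, 0)ᵀ
v_2 = (0, 1, 0)ᵀ

Let N = A − (-5)·I. We want v_2 with N^2 v_2 = 0 but N^1 v_2 ≠ 0; then v_{j-1} := N · v_j for j = 2, …, 2.

Pick v_2 = (0, 1, 0)ᵀ.
Then v_1 = N · v_2 = (1, 0, 0)ᵀ.

Sanity check: (A − (-5)·I) v_1 = (0, 0, 0)ᵀ = 0. ✓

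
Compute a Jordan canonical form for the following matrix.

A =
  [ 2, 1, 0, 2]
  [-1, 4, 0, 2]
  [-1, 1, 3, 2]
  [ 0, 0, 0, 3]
J_2(3) ⊕ J_1(3) ⊕ J_1(3)

The characteristic polynomial is
  det(x·I − A) = x^4 - 12*x^3 + 54*x^2 - 108*x + 81 = (x - 3)^4

Eigenvalues and multiplicities (the geometric multiplicity of λ is n − rank(A − λI), which equals the number of Jordan blocks for λ):
  λ = 3: algebraic multiplicity = 4, geometric multiplicity = 3

Determining the block sizes for each eigenvalue:
  λ = 3: 3 blocks summing to 4 forces exactly one block of size 2 and the rest size 1 → block sizes [2, 1, 1]

Assembling the blocks gives a Jordan form
J =
  [3, 1, 0, 0]
  [0, 3, 0, 0]
  [0, 0, 3, 0]
  [0, 0, 0, 3]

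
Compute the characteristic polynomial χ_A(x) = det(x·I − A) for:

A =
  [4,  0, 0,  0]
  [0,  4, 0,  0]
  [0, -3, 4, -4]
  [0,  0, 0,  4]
x^4 - 16*x^3 + 96*x^2 - 256*x + 256

Expanding det(x·I − A) (e.g. by cofactor expansion or by noting that A is similar to its Jordan form J, which has the same characteristic polynomial as A) gives
  χ_A(x) = x^4 - 16*x^3 + 96*x^2 - 256*x + 256
which factors as (x - 4)^4. The eigenvalues (with algebraic multiplicities) are λ = 4 with multiplicity 4.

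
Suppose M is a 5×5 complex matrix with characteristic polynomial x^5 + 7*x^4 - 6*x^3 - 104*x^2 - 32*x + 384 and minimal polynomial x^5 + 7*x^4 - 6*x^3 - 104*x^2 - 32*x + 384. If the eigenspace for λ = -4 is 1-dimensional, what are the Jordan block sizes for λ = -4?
Block sizes for λ = -4: [3]

Step 1 — from the characteristic polynomial, algebraic multiplicity of λ = -4 is 3. From dim ker(M − (-4)·I) = 1, there are exactly 1 Jordan blocks for λ = -4.
Step 2 — from the minimal polynomial, the factor (x + 4)^3 tells us the largest block for λ = -4 has size 3.
Step 3 — with total size 3, 1 blocks, and largest block 3, the block sizes (in nonincreasing order) are [3].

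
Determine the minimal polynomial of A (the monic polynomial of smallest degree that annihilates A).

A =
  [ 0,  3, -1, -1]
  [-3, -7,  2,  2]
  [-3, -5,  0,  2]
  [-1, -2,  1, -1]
x^3 + 6*x^2 + 12*x + 8

The characteristic polynomial is χ_A(x) = (x + 2)^4, so the eigenvalues are known. The minimal polynomial is
  m_A(x) = Π_λ (x − λ)^{k_λ}
where k_λ is the size of the *largest* Jordan block for λ (equivalently, the smallest k with (A − λI)^k v = 0 for every generalised eigenvector v of λ).

  λ = -2: largest Jordan block has size 3, contributing (x + 2)^3

So m_A(x) = (x + 2)^3 = x^3 + 6*x^2 + 12*x + 8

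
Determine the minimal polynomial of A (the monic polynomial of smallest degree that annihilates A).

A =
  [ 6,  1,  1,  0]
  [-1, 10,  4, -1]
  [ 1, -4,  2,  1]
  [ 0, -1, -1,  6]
x^2 - 12*x + 36

The characteristic polynomial is χ_A(x) = (x - 6)^4, so the eigenvalues are known. The minimal polynomial is
  m_A(x) = Π_λ (x − λ)^{k_λ}
where k_λ is the size of the *largest* Jordan block for λ (equivalently, the smallest k with (A − λI)^k v = 0 for every generalised eigenvector v of λ).

  λ = 6: largest Jordan block has size 2, contributing (x − 6)^2

So m_A(x) = (x - 6)^2 = x^2 - 12*x + 36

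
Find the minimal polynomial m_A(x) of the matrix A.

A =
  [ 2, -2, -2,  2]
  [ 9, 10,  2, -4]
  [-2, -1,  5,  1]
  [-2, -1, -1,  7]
x^3 - 18*x^2 + 108*x - 216

The characteristic polynomial is χ_A(x) = (x - 6)^4, so the eigenvalues are known. The minimal polynomial is
  m_A(x) = Π_λ (x − λ)^{k_λ}
where k_λ is the size of the *largest* Jordan block for λ (equivalently, the smallest k with (A − λI)^k v = 0 for every generalised eigenvector v of λ).

  λ = 6: largest Jordan block has size 3, contributing (x − 6)^3

So m_A(x) = (x - 6)^3 = x^3 - 18*x^2 + 108*x - 216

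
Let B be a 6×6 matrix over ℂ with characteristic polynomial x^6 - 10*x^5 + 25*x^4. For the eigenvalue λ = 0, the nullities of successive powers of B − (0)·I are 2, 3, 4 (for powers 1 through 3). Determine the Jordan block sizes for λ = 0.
Block sizes for λ = 0: [3, 1]

From the dimensions of kernels of powers, the number of Jordan blocks of size at least j is d_j − d_{j−1} where d_j = dim ker(N^j) (with d_0 = 0). Computing the differences gives [2, 1, 1].
The number of blocks of size exactly k is (#blocks of size ≥ k) − (#blocks of size ≥ k + 1), so the partition is: 1 block(s) of size 1, 1 block(s) of size 3.
In nonincreasing order the block sizes are [3, 1].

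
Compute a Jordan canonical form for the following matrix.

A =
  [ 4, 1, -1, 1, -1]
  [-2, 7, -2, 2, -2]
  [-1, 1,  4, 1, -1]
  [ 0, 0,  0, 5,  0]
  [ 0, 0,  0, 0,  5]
J_2(5) ⊕ J_1(5) ⊕ J_1(5) ⊕ J_1(5)

The characteristic polynomial is
  det(x·I − A) = x^5 - 25*x^4 + 250*x^3 - 1250*x^2 + 3125*x - 3125 = (x - 5)^5

Eigenvalues and multiplicities (the geometric multiplicity of λ is n − rank(A − λI), which equals the number of Jordan blocks for λ):
  λ = 5: algebraic multiplicity = 5, geometric multiplicity = 4

Determining the block sizes for each eigenvalue:
  λ = 5: 4 blocks summing to 5 forces exactly one block of size 2 and the rest size 1 → block sizes [2, 1, 1, 1]

Assembling the blocks gives a Jordan form
J =
  [5, 1, 0, 0, 0]
  [0, 5, 0, 0, 0]
  [0, 0, 5, 0, 0]
  [0, 0, 0, 5, 0]
  [0, 0, 0, 0, 5]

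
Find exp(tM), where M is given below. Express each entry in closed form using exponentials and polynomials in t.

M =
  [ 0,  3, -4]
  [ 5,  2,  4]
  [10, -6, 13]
e^{tM} =
  [-5*t*exp(5*t) + exp(5*t), 3*t*exp(5*t), -4*t*exp(5*t)]
  [5*t*exp(5*t), -3*t*exp(5*t) + exp(5*t), 4*t*exp(5*t)]
  [10*t*exp(5*t), -6*t*exp(5*t), 8*t*exp(5*t) + exp(5*t)]

Strategy: write M = P · J · P⁻¹ where J is a Jordan canonical form, so e^{tM} = P · e^{tJ} · P⁻¹, and e^{tJ} can be computed block-by-block.

M has Jordan form
J =
  [5, 1, 0]
  [0, 5, 0]
  [0, 0, 5]
(up to reordering of blocks).

Per-block formulas:
  For a 1×1 block at λ = 5: exp(t · [5]) = [e^(5t)].
  For a 2×2 Jordan block J_2(5): exp(t · J_2(5)) = e^(5t)·(I + t·N), where N is the 2×2 nilpotent shift.

After assembling e^{tJ} and conjugating by P, we get:

e^{tM} =
  [-5*t*exp(5*t) + exp(5*t), 3*t*exp(5*t), -4*t*exp(5*t)]
  [5*t*exp(5*t), -3*t*exp(5*t) + exp(5*t), 4*t*exp(5*t)]
  [10*t*exp(5*t), -6*t*exp(5*t), 8*t*exp(5*t) + exp(5*t)]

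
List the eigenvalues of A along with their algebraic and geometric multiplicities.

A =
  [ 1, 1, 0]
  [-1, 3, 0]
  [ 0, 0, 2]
λ = 2: alg = 3, geom = 2

Step 1 — factor the characteristic polynomial to read off the algebraic multiplicities:
  χ_A(x) = (x - 2)^3

Step 2 — compute geometric multiplicities via the rank-nullity identity g(λ) = n − rank(A − λI):
  rank(A − (2)·I) = 1, so dim ker(A − (2)·I) = n − 1 = 2

Summary:
  λ = 2: algebraic multiplicity = 3, geometric multiplicity = 2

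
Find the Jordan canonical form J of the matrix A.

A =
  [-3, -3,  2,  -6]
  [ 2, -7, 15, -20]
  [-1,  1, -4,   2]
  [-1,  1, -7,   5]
J_3(-4) ⊕ J_1(3)

The characteristic polynomial is
  det(x·I − A) = x^4 + 9*x^3 + 12*x^2 - 80*x - 192 = (x - 3)*(x + 4)^3

Eigenvalues and multiplicities (the geometric multiplicity of λ is n − rank(A − λI), which equals the number of Jordan blocks for λ):
  λ = -4: algebraic multiplicity = 3, geometric multiplicity = 1
  λ = 3: algebraic multiplicity = 1, geometric multiplicity = 1

Determining the block sizes for each eigenvalue:
  λ = -4: one block (gm = 1), so the single block has size am = 3 → block sizes [3]
  λ = 3: one block (gm = 1), so the single block has size am = 1 → block sizes [1]

Assembling the blocks gives a Jordan form
J =
  [-4,  1,  0, 0]
  [ 0, -4,  1, 0]
  [ 0,  0, -4, 0]
  [ 0,  0,  0, 3]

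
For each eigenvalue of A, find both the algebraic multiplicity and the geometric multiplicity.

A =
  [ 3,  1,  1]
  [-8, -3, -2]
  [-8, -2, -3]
λ = -1: alg = 3, geom = 2

Step 1 — factor the characteristic polynomial to read off the algebraic multiplicities:
  χ_A(x) = (x + 1)^3

Step 2 — compute geometric multiplicities via the rank-nullity identity g(λ) = n − rank(A − λI):
  rank(A − (-1)·I) = 1, so dim ker(A − (-1)·I) = n − 1 = 2

Summary:
  λ = -1: algebraic multiplicity = 3, geometric multiplicity = 2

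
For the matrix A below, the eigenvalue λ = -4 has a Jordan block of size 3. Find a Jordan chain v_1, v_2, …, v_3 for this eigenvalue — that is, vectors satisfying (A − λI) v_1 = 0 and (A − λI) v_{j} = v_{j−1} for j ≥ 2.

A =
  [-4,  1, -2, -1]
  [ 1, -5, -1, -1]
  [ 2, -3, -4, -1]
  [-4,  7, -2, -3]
A Jordan chain for λ = -4 of length 3:
v_1 = (1, 1, 1, -1)ᵀ
v_2 = (0, 1, 2, -4)ᵀ
v_3 = (1, 0, 0, 0)ᵀ

Let N = A − (-4)·I. We want v_3 with N^3 v_3 = 0 but N^2 v_3 ≠ 0; then v_{j-1} := N · v_j for j = 3, …, 2.

Pick v_3 = (1, 0, 0, 0)ᵀ.
Then v_2 = N · v_3 = (0, 1, 2, -4)ᵀ.
Then v_1 = N · v_2 = (1, 1, 1, -1)ᵀ.

Sanity check: (A − (-4)·I) v_1 = (0, 0, 0, 0)ᵀ = 0. ✓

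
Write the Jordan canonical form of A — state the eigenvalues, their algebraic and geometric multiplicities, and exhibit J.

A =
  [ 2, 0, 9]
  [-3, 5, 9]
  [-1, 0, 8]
J_2(5) ⊕ J_1(5)

The characteristic polynomial is
  det(x·I − A) = x^3 - 15*x^2 + 75*x - 125 = (x - 5)^3

Eigenvalues and multiplicities (the geometric multiplicity of λ is n − rank(A − λI), which equals the number of Jordan blocks for λ):
  λ = 5: algebraic multiplicity = 3, geometric multiplicity = 2

Determining the block sizes for each eigenvalue:
  λ = 5: 2 blocks summing to 3 forces exactly one block of size 2 and the rest size 1 → block sizes [2, 1]

Assembling the blocks gives a Jordan form
J =
  [5, 1, 0]
  [0, 5, 0]
  [0, 0, 5]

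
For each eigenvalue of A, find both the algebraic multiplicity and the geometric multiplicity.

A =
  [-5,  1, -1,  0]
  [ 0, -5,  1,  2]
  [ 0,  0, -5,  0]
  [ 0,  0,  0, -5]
λ = -5: alg = 4, geom = 2

Step 1 — factor the characteristic polynomial to read off the algebraic multiplicities:
  χ_A(x) = (x + 5)^4

Step 2 — compute geometric multiplicities via the rank-nullity identity g(λ) = n − rank(A − λI):
  rank(A − (-5)·I) = 2, so dim ker(A − (-5)·I) = n − 2 = 2

Summary:
  λ = -5: algebraic multiplicity = 4, geometric multiplicity = 2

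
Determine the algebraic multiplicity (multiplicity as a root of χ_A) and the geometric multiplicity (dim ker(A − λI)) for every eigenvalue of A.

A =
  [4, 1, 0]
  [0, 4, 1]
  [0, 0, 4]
λ = 4: alg = 3, geom = 1

Step 1 — factor the characteristic polynomial to read off the algebraic multiplicities:
  χ_A(x) = (x - 4)^3

Step 2 — compute geometric multiplicities via the rank-nullity identity g(λ) = n − rank(A − λI):
  rank(A − (4)·I) = 2, so dim ker(A − (4)·I) = n − 2 = 1

Summary:
  λ = 4: algebraic multiplicity = 3, geometric multiplicity = 1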